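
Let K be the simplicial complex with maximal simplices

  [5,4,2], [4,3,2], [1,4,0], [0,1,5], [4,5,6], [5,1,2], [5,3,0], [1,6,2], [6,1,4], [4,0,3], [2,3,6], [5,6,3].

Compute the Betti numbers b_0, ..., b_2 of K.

K has 7 vertices, 18 edges, 12 triangles.
rank ∂_0 = 0, rank ∂_1 = 6 ⇒ b_0 = 7 − 0 − 6 = 1; all invariant factors of ∂_1 are 1 so no torsion. So H_0 ≅ Z.
rank ∂_1 = 6, rank ∂_2 = 12 ⇒ b_1 = 18 − 6 − 12 = 0; ∂_2 has invariant factor(s) [2] giving torsion. So H_1 ≅ Z/2Z.
rank ∂_2 = 12, rank ∂_3 = 0 ⇒ b_2 = 12 − 12 − 0 = 0. So H_2 ≅ 0.

b_0 = 1, b_1 = 0, b_2 = 0.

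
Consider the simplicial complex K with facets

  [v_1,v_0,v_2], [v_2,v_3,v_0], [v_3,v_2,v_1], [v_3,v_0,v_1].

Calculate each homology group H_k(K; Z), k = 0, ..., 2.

H_0 = Z,  H_1 = 0,  H_2 = Z.

Take the total order v_0 < v_1 < v_2 < v_3 on the vertex set. Then K (dimension 2) consists of the simplices:

  0-simplices (4): [v_0], [v_1], [v_2], [v_3]
  1-simplices (6): [v_0,v_1], [v_0,v_2], [v_0,v_3], [v_1,v_2], [v_1,v_3], [v_2,v_3]
  2-simplices (4): [v_0,v_1,v_2], [v_0,v_1,v_3], [v_0,v_2,v_3], [v_1,v_2,v_3]

giving chain groups C_0 ≅ Z^4, C_1 ≅ Z^6, C_2 ≅ Z^4.

Boundary ∂_1: C_1 → C_0 maps an edge to its endpoints' difference, ∂[p,q] = q − p. For instance
  ∂[v_1,v_3] = [v_3] − [v_1].
This gives a 4×6 integer matrix of rank 3; reducing to Smith normal form yields diagonal entries (1,1,1).

The boundary map ∂_2: C_2 → C_1 maps a triangle to the signed sum of its edges. For instance
  ∂[v_0,v_1,v_2] = [v_1,v_2] − [v_0,v_2] + [v_0,v_1],
  ∂[v_0,v_1,v_3] = [v_1,v_3] − [v_0,v_3] + [v_0,v_1].
This gives a 6×4 integer matrix of rank 3; reducing to Smith normal form yields diagonal entries (1,1,1).

Reading off H_k = ker ∂_k / im ∂_{k+1}:

  H_0: rank C_0 − rank ∂_1 = 4 − 3 = 1, and the invariant factors of ∂_1 are all 1, so H_0 ≅ Z.
  H_1: rank ker ∂_1 − rank ∂_2 = (6 − 3) − 3 = 0, and the invariant factors of ∂_2 are all 1, so H_1 ≅ 0.
  H_2: rank ker ∂_2 − rank ∂_3 = (4 − 3) − 0 = 1, and there is no ∂_3, so H_2 ≅ Z.

As a check, the Euler characteristic is 4 − 6 + 4 = 2, which agrees with 1 − 0 + 1 = 2.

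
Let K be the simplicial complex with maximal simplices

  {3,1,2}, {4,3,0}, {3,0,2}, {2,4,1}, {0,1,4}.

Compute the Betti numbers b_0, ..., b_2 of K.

We work with the vertex ordering 0 < 1 < 2 < 3 < 4. The simplices of K, each written with vertices in increasing order, are:

  0-simplices (5): [0], [1], [2], [3], [4]
  1-simplices (10): [0,1], [0,2], [0,3], [0,4], [1,2], [1,3], [1,4], [2,3], [2,4], [3,4]
  2-simplices (5): [0,1,4], [0,2,3], [0,3,4], [1,2,3], [1,2,4]

giving chain groups C_0 ≅ Z^5, C_1 ≅ Z^10, C_2 ≅ Z^5.

∂_1: C_1 → C_0 sends each edge [p,q] (with p < q) to q − p.
This gives a 5×10 integer matrix of rank 4; reducing to Smith normal form yields diagonal entries (1,1,1,1).

Boundary ∂_2: C_2 → C_1 acts by ∂[p,q,r] = [q,r] − [p,r] + [p,q]. For instance
  ∂[1,2,3] = [2,3] − [1,3] + [1,2],
  ∂[0,3,4] = [3,4] − [0,4] + [0,3].
The 10×5 boundary matrix has rank 5 and Smith normal form diag(1,1,1,1,1).

From H_k ≅ ker(∂_k) / im(∂_{k+1}) we obtain:

  H_0: rank C_0 − rank ∂_1 = 5 − 4 = 1, and the invariant factors of ∂_1 are all 1, so H_0 ≅ Z.
  H_1: rank ker ∂_1 − rank ∂_2 = (10 − 4) − 5 = 1, and the invariant factors of ∂_2 are all 1, so H_1 ≅ Z.
  H_2: rank ker ∂_2 − rank ∂_3 = (5 − 5) − 0 = 0, and there is no ∂_3, so H_2 ≅ 0.

(K is a triangulation of the Möbius band.)

Hence the Betti numbers are b_0 = 1, b_1 = 1, b_2 = 0.

b_0 = 1, b_1 = 1, b_2 = 0.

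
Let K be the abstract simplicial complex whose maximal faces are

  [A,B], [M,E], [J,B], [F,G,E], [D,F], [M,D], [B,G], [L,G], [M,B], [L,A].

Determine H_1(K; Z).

We work with the vertex ordering A < B < D < E < F < G < J < L < M. The simplices of K, each written with vertices in increasing order, are:

  0-simplices (9): A, B, D, E, F, G, J, L, M
  1-simplices (12): AB, AL, BG, BJ, BM, DF, DM, EF, EG, EM, FG, GL
  2-simplices (1): EFG

so the chain groups are C_0 ≅ Z^9, C_1 ≅ Z^12, C_2 ≅ Z^1.

Boundary ∂_1: C_1 → C_0 sends each edge [p,q] (with p < q) to q − p. For instance
  ∂AL = L − A.
The 9×12 boundary matrix has rank 8 and Smith normal form diag(1,1,1,1,1,1,1,1).

Boundary ∂_2: C_2 → C_1 maps a triangle to the signed sum of its edges. For instance
  ∂EFG = FG − EG + EF.
The resulting 12×1 matrix has rank 1, and its Smith normal form has invariant factors (1).

From H_k ≅ ker(∂_k) / im(∂_{k+1}) we obtain:

  H_1: rank ker ∂_1 − rank ∂_2 = (12 − 8) − 1 = 3, and the invariant factors of ∂_2 are all 1, so H_1 ≅ Z^3.

H_1 = Z^3.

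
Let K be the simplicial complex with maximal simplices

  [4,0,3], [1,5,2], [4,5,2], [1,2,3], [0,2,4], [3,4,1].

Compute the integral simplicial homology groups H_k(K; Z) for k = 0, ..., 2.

Order the vertices as 0 < 1 < 2 < 3 < 4 < 5. Listing each simplex with vertices in this order, K has dimension 2 with simplices:

  0-simplices (6): [0], [1], [2], [3], [4], [5]
  1-simplices (12): [0,2], [0,3], [0,4], [1,2], [1,3], [1,4], [1,5], [2,3], [2,4], [2,5], [3,4], [4,5]
  2-simplices (6): [0,2,4], [0,3,4], [1,2,3], [1,2,5], [1,3,4], [2,4,5]

so the chain groups are C_0 ≅ Z^6, C_1 ≅ Z^12, C_2 ≅ Z^6.

Boundary ∂_1: C_1 → C_0 is given by ∂[p,q] = [q] − [p].
The resulting 6×12 matrix has rank 5, and its Smith normal form has invariant factors (1,1,1,1,1).

Boundary ∂_2: C_2 → C_1 maps a triangle to the signed sum of its edges. For instance
  ∂[0,2,4] = [2,4] − [0,4] + [0,2],
  ∂[1,2,3] = [2,3] − [1,3] + [1,2].
The resulting 12×6 matrix has rank 6, and its Smith normal form has invariant factors (1,1,1,1,1,1).

Computing H_k = (kernel of ∂_k) / (image of ∂_{k+1}):

  H_0: rank C_0 − rank ∂_1 = 6 − 5 = 1, and the invariant factors of ∂_1 are all 1, so H_0 = Z.
  H_1: rank ker ∂_1 − rank ∂_2 = (12 − 5) − 6 = 1, and the invariant factors of ∂_2 are all 1, so H_1 = Z.
  H_2: rank ker ∂_2 − rank ∂_3 = (6 − 6) − 0 = 0, and there is no ∂_3, so H_2 = 0.

(K is a triangulation of the cylinder S^1 x I.)

H_0 ≅ Z,  H_1 ≅ Z,  H_2 = 0.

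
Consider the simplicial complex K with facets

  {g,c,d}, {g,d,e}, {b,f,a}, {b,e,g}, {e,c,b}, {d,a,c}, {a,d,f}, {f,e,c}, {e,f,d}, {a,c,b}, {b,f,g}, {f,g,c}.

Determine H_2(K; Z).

H_2 ≅ 0.

Fix the vertex order a < b < c < d < e < f < g and write every simplex with vertices in increasing order. Then dim K = 2 and the simplices of K are:

  0-simplices (7): a, b, c, d, e, f, g
  1-simplices (18): ab, ac, ad, af, bc, be, bf, bg, cd, ce, cf, cg, de, df, dg, ef, eg, fg
  2-simplices (12): abc, abf, acd, adf, bce, beg, bfg, cdg, cef, cfg, def, deg

giving chain groups C_0 ≅ Z^7, C_1 ≅ Z^18, C_2 ≅ Z^12.

The boundary map ∂_1: C_1 → C_0 is given by ∂[p,q] = [q] − [p].
The resulting 7×18 matrix has rank 6, and its Smith normal form has invariant factors (1,1,1,1,1,1).

The boundary map ∂_2: C_2 → C_1 acts by ∂[p,q,r] = [q,r] − [p,r] + [p,q]. For instance
  ∂adf = df − af + ad,
  ∂deg = eg − dg + de.
The 18×12 boundary matrix has rank 12 and Smith normal form diag(1,1,1,1,1,1,1,1,1,1,1,2).

Reading off H_k = ker ∂_k / im ∂_{k+1}:

  H_2: rank ker ∂_2 − rank ∂_3 = (12 − 12) − 0 = 0, and there is no ∂_3, so H_2 = 0.

(K is a triangulation of the real projective plane RP^2.)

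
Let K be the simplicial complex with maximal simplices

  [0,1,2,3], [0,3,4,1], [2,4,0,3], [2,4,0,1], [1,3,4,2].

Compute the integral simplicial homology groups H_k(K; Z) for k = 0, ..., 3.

H_0 = Z,  H_1 = 0,  H_2 = 0,  H_3 = Z.

We work with the vertex ordering 0 < 1 < 2 < 3 < 4. The simplices of K, each written with vertices in increasing order, are:

  0-simplices (5): [0], [1], [2], [3], [4]
  1-simplices (10): [0,1], [0,2], [0,3], [0,4], [1,2], [1,3], [1,4], [2,3], [2,4], [3,4]
  2-simplices (10): [0,1,2], [0,1,3], [0,1,4], [0,2,3], [0,2,4], [0,3,4], [1,2,3], [1,2,4], [1,3,4], [2,3,4]
  3-simplices (5): [0,1,2,3], [0,1,2,4], [0,1,3,4], [0,2,3,4], [1,2,3,4]

giving chain groups C_0 ≅ Z^5, C_1 ≅ Z^10, C_2 ≅ Z^10, C_3 ≅ Z^5.

∂_1: C_1 → C_0 maps an edge to its endpoints' difference, ∂[p,q] = q − p. For instance
  ∂[0,1] = [1] − [0].
This gives a 5×10 integer matrix of rank 4; reducing to Smith normal form yields diagonal entries (1,1,1,1).

The boundary map ∂_2: C_2 → C_1 maps a triangle to the signed sum of its edges. For instance
  ∂[1,2,3] = [2,3] − [1,3] + [1,2],
  ∂[0,2,3] = [2,3] − [0,3] + [0,2].
As a 10×10 matrix over Z this has rank 6, with invariant factors (1,1,1,1,1,1).

∂_3: C_3 → C_2 sends each 3-simplex σ to the alternating sum Σ_i (−1)^i (σ with its i-th vertex removed). For instance
  ∂[0,1,2,4] = [1,2,4] − [0,2,4] + [0,1,4] − [0,1,2],
  ∂[0,1,2,3] = [1,2,3] − [0,2,3] + [0,1,3] − [0,1,2].
The resulting 10×5 matrix has rank 4, and its Smith normal form has invariant factors (1,1,1,1).

Reading off H_k = ker ∂_k / im ∂_{k+1}:

  H_0: rank C_0 − rank ∂_1 = 5 − 4 = 1, and the invariant factors of ∂_1 are all 1, so H_0 ≅ Z.
  H_1: rank ker ∂_1 − rank ∂_2 = (10 − 4) − 6 = 0, and the invariant factors of ∂_2 are all 1, so H_1 ≅ 0.
  H_2: rank ker ∂_2 − rank ∂_3 = (10 − 6) − 4 = 0, and the invariant factors of ∂_3 are all 1, so H_2 ≅ 0.
  H_3: rank ker ∂_3 − rank ∂_4 = (5 − 4) − 0 = 1, and there is no ∂_4, so H_3 ≅ Z.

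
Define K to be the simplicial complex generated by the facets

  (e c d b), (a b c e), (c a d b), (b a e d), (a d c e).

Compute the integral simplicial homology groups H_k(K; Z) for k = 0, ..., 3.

H_0 ≅ Z,  H_1 = 0,  H_2 = 0,  H_3 ≅ Z.

We work with the vertex ordering a < b < c < d < e. The simplices of K, each written with vertices in increasing order, are:

  0-simplices (5): a, b, c, d, e
  1-simplices (10): ab, ac, ad, ae, bc, bd, be, cd, ce, de
  2-simplices (10): abc, abd, abe, acd, ace, ade, bcd, bce, bde, cde
  3-simplices (5): abcd, abce, abde, acde, bcde

so the chain groups are C_0 ≅ Z^5, C_1 ≅ Z^10, C_2 ≅ Z^10, C_3 ≅ Z^5.

Boundary ∂_1: C_1 → C_0 maps an edge to its endpoints' difference, ∂[p,q] = q − p.
The 5×10 boundary matrix has rank 4 and Smith normal form diag(1,1,1,1).

∂_2: C_2 → C_1 maps a triangle to the signed sum of its edges. For instance
  ∂abd = bd − ad + ab,
  ∂bcd = cd − bd + bc.
As a 10×10 matrix over Z this has rank 6, with invariant factors (1,1,1,1,1,1).

The boundary map ∂_3: C_3 → C_2 sends each 3-simplex σ to the alternating sum Σ_i (−1)^i (σ with its i-th vertex removed). For instance
  ∂abcd = bcd − acd + abd − abc,
  ∂abce = bce − ace + abe − abc.
As a 10×5 matrix over Z this has rank 4, with invariant factors (1,1,1,1).

Now H_k = ker ∂_k / im ∂_{k+1}, so:

  H_0: rank C_0 − rank ∂_1 = 5 − 4 = 1, and the invariant factors of ∂_1 are all 1, so H_0 ≅ Z.
  H_1: rank ker ∂_1 − rank ∂_2 = (10 − 4) − 6 = 0, and the invariant factors of ∂_2 are all 1, so H_1 ≅ 0.
  H_2: rank ker ∂_2 − rank ∂_3 = (10 − 6) − 4 = 0, and the invariant factors of ∂_3 are all 1, so H_2 ≅ 0.
  H_3: rank ker ∂_3 − rank ∂_4 = (5 − 4) − 0 = 1, and there is no ∂_4, so H_3 ≅ Z.

(K is a triangulation of the 3-sphere S^3.)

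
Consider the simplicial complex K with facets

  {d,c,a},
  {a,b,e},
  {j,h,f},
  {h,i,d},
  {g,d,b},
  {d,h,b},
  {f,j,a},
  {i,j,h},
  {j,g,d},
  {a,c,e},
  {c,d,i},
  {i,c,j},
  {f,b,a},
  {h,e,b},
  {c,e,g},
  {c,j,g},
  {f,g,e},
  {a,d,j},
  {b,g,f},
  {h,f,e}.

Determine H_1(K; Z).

Fix the vertex order a < b < c < d < e < f < g < h < i < j and write every simplex with vertices in increasing order. Then dim K = 2 and the simplices of K are:

  0-simplices (10): a, b, c, d, e, f, g, h, i, j
  1-simplices (30): ab, ac, ad, ae, af, aj, bd, be, bf, bg, bh, cd, ce, cg, ci, cj, dg, dh, di, dj, ef, eg, eh, fg, fh, fj, gj, hi, hj, ij
  2-simplices (20): abe, abf, acd, ace, adj, afj, bdg, bdh, beh, bfg, cdi, ceg, cgj, cij, dgj, dhi, efg, efh, fhj, hij

giving chain groups C_0 ≅ Z^10, C_1 ≅ Z^30, C_2 ≅ Z^20.

Boundary ∂_1: C_1 → C_0 sends each edge [p,q] (with p < q) to q − p. For instance
  ∂hj = j − h.
This gives a 10×30 integer matrix of rank 9; reducing to Smith normal form yields diagonal entries (1,1,1,1,1,1,1,1,1).

∂_2: C_2 → C_1 acts by ∂[p,q,r] = [q,r] − [p,r] + [p,q]. For instance
  ∂ceg = eg − cg + ce,
  ∂adj = dj − aj + ad.
The 30×20 boundary matrix has rank 20 and Smith normal form diag(1,1,1,1,1,1,1,1,1,1,1,1,1,1,1,1,1,1,1,2).

From H_k ≅ ker(∂_k) / im(∂_{k+1}) we obtain:

  H_1: rank ker ∂_1 − rank ∂_2 = (30 − 9) − 20 = 1, and ∂_2 has invariant factor 2 > 1, so H_1 = Z ⊕ Z/2.

H_1 ≅ Z ⊕ Z/2.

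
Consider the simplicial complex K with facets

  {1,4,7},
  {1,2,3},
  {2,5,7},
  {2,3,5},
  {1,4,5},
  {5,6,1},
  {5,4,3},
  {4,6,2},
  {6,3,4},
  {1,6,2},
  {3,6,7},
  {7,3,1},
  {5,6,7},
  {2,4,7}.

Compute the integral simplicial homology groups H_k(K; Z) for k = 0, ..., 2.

H_0 = Z,  H_1 = Z^2,  H_2 = Z.

Take the total order 1 < 2 < 3 < 4 < 5 < 6 < 7 on the vertex set. Then K (dimension 2) consists of the simplices:

  0-simplices (7): [1], [2], [3], [4], [5], [6], [7]
  1-simplices (21): [1,2], [1,3], [1,4], [1,5], [1,6], [1,7], [2,3], [2,4], [2,5], [2,6], [2,7], [3,4], [3,5], [3,6], [3,7], [4,5], [4,6], [4,7], [5,6], [5,7], [6,7]
  2-simplices (14): [1,2,3], [1,2,6], [1,3,7], [1,4,5], [1,4,7], [1,5,6], [2,3,5], [2,4,6], [2,4,7], [2,5,7], [3,4,5], [3,4,6], [3,6,7], [5,6,7]

Hence C_0 ≅ Z^7, C_1 ≅ Z^21, C_2 ≅ Z^14.

The boundary map ∂_1: C_1 → C_0 is given by ∂[p,q] = [q] − [p]. For instance
  ∂[3,7] = [7] − [3].
As a 7×21 matrix over Z this has rank 6, with invariant factors (1,1,1,1,1,1).

∂_2: C_2 → C_1 acts by ∂[p,q,r] = [q,r] − [p,r] + [p,q]. For instance
  ∂[2,5,7] = [5,7] − [2,7] + [2,5],
  ∂[3,6,7] = [6,7] − [3,7] + [3,6].
The resulting 21×14 matrix has rank 13, and its Smith normal form has invariant factors (1,1,1,1,1,1,1,1,1,1,1,1,1).

Computing H_k = (kernel of ∂_k) / (image of ∂_{k+1}):

  H_0: rank C_0 − rank ∂_1 = 7 − 6 = 1, and the invariant factors of ∂_1 are all 1, so H_0 = Z.
  H_1: rank ker ∂_1 − rank ∂_2 = (21 − 6) − 13 = 2, and the invariant factors of ∂_2 are all 1, so H_1 = Z^2.
  H_2: rank ker ∂_2 − rank ∂_3 = (14 − 13) − 0 = 1, and there is no ∂_3, so H_2 = Z.

As a check, the Euler characteristic is 7 − 21 + 14 = 0, which agrees with 1 − 2 + 1 = 0.
(K is a triangulation of the torus T^2.)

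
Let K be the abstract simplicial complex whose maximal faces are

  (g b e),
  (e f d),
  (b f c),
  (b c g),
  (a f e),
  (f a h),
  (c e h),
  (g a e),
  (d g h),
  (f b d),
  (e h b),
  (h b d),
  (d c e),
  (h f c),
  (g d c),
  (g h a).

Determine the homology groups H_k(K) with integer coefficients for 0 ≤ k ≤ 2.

K has 8 vertices, 24 edges, 16 triangles.
rank ∂_0 = 0, rank ∂_1 = 7 ⇒ b_0 = 8 − 0 − 7 = 1; all invariant factors of ∂_1 are 1 so no torsion. So H_0 = Z.
rank ∂_1 = 7, rank ∂_2 = 15 ⇒ b_1 = 24 − 7 − 15 = 2; all invariant factors of ∂_2 are 1 so no torsion. So H_1 = Z^2.
rank ∂_2 = 15, rank ∂_3 = 0 ⇒ b_2 = 16 − 15 − 0 = 1. So H_2 = Z.

H_0 ≅ Z,  H_1 ≅ Z^2,  H_2 ≅ Z.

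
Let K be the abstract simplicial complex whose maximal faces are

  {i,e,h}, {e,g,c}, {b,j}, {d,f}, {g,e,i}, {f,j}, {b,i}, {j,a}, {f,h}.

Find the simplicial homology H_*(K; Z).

Fix the vertex order a < b < c < d < e < f < g < h < i < j and write every simplex with vertices in increasing order. Then dim K = 2 and the simplices of K are:

  0-simplices (10): a, b, c, d, e, f, g, h, i, j
  1-simplices (13): aj, bi, bj, ce, cg, df, eg, eh, ei, fh, fj, gi, hi
  2-simplices (3): ceg, egi, ehi

Hence C_0 ≅ Z^10, C_1 ≅ Z^13, C_2 ≅ Z^3.

Boundary ∂_1: C_1 → C_0 is given by ∂[p,q] = [q] − [p]. For instance
  ∂bi = i − b.
As a 10×13 matrix over Z this has rank 9, with invariant factors (1,1,1,1,1,1,1,1,1).

The boundary map ∂_2: C_2 → C_1 sends each 2-simplex [p,q,r] to [q,r] − [p,r] + [p,q]. For instance
  ∂egi = gi − ei + eg,
  ∂ehi = hi − ei + eh.
As a 13×3 matrix over Z this has rank 3, with invariant factors (1,1,1).

Computing H_k = (kernel of ∂_k) / (image of ∂_{k+1}):

  H_0: rank C_0 − rank ∂_1 = 10 − 9 = 1, and the invariant factors of ∂_1 are all 1, so H_0 ≅ Z.
  H_1: rank ker ∂_1 − rank ∂_2 = (13 − 9) − 3 = 1, and the invariant factors of ∂_2 are all 1, so H_1 ≅ Z.
  H_2: rank ker ∂_2 − rank ∂_3 = (3 − 3) − 0 = 0, and there is no ∂_3, so H_2 ≅ 0.

As a check, the Euler characteristic is 10 − 13 + 3 = 0, which agrees with 1 − 1 + 0 = 0.

H_0 ≅ Z,  H_1 ≅ Z,  H_2 = 0.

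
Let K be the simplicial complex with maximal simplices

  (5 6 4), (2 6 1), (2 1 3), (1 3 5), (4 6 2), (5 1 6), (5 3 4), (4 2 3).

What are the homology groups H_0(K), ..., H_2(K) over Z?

H_0 = Z,  H_1 = 0,  H_2 = Z.

We work with the vertex ordering 1 < 2 < 3 < 4 < 5 < 6. The simplices of K, each written with vertices in increasing order, are:

  0-simplices (6): [1], [2], [3], [4], [5], [6]
  1-simplices (12): [1,2], [1,3], [1,5], [1,6], [2,3], [2,4], [2,6], [3,4], [3,5], [4,5], [4,6], [5,6]
  2-simplices (8): [1,2,3], [1,2,6], [1,3,5], [1,5,6], [2,3,4], [2,4,6], [3,4,5], [4,5,6]

giving chain groups C_0 ≅ Z^6, C_1 ≅ Z^12, C_2 ≅ Z^8.

Boundary ∂_1: C_1 → C_0 sends each edge [p,q] (with p < q) to q − p.
The resulting 6×12 matrix has rank 5, and its Smith normal form has invariant factors (1,1,1,1,1).

The boundary map ∂_2: C_2 → C_1 sends each 2-simplex [p,q,r] to [q,r] − [p,r] + [p,q]. For instance
  ∂[1,5,6] = [5,6] − [1,6] + [1,5],
  ∂[1,2,6] = [2,6] − [1,6] + [1,2].
As a 12×8 matrix over Z this has rank 7, with invariant factors (1,1,1,1,1,1,1).

Reading off H_k = ker ∂_k / im ∂_{k+1}:

  H_0: rank C_0 − rank ∂_1 = 6 − 5 = 1, and the invariant factors of ∂_1 are all 1, so H_0 = Z.
  H_1: rank ker ∂_1 − rank ∂_2 = (12 − 5) − 7 = 0, and the invariant factors of ∂_2 are all 1, so H_1 = 0.
  H_2: rank ker ∂_2 − rank ∂_3 = (8 − 7) − 0 = 1, and there is no ∂_3, so H_2 = Z.

As a check, the Euler characteristic is 6 − 12 + 8 = 2, which agrees with 1 − 0 + 1 = 2.
(K is a triangulation of the 2-sphere S^2.)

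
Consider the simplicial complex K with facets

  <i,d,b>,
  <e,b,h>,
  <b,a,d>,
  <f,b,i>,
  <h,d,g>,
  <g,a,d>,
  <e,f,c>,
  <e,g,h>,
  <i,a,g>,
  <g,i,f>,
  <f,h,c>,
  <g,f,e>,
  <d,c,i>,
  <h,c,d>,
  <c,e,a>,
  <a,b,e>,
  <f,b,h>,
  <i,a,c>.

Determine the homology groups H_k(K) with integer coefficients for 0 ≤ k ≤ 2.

Take the total order a < b < c < d < e < f < g < h < i on the vertex set. Then K (dimension 2) consists of the simplices:

  0-simplices (9): a, b, c, d, e, f, g, h, i
  1-simplices (27): ab, ac, ad, ae, ag, ai, bd, be, bf, bh, bi, cd, ce, cf, ch, ci, dg, dh, di, ef, eg, eh, fg, fh, fi, gh, gi
  2-simplices (18): abd, abe, ace, aci, adg, agi, bdi, beh, bfh, bfi, cdh, cdi, cef, cfh, dgh, efg, egh, fgi

Hence C_0 ≅ Z^9, C_1 ≅ Z^27, C_2 ≅ Z^18.

∂_1: C_1 → C_0 is given by ∂[p,q] = [q] − [p]. For instance
  ∂ai = i − a.
This gives a 9×27 integer matrix of rank 8; reducing to Smith normal form yields diagonal entries (1,1,1,1,1,1,1,1).

∂_2: C_2 → C_1 acts by ∂[p,q,r] = [q,r] − [p,r] + [p,q]. For instance
  ∂beh = eh − bh + be,
  ∂bfi = fi − bi + bf.
The 27×18 boundary matrix has rank 18 and Smith normal form diag(1,1,1,1,1,1,1,1,1,1,1,1,1,1,1,1,1,2).

Reading off H_k = ker ∂_k / im ∂_{k+1}:

  H_0: rank C_0 − rank ∂_1 = 9 − 8 = 1, and the invariant factors of ∂_1 are all 1, so H_0 ≅ Z.
  H_1: rank ker ∂_1 − rank ∂_2 = (27 − 8) − 18 = 1, and ∂_2 has invariant factor 2 > 1, so H_1 ≅ Z ⊕ Z/2Z.
  H_2: rank ker ∂_2 − rank ∂_3 = (18 − 18) − 0 = 0, and there is no ∂_3, so H_2 ≅ 0.

As a check, the Euler characteristic is 9 − 27 + 18 = 0, which agrees with 1 − 1 + 0 = 0.

H_0 = Z,  H_1 = Z ⊕ Z/2Z,  H_2 = 0.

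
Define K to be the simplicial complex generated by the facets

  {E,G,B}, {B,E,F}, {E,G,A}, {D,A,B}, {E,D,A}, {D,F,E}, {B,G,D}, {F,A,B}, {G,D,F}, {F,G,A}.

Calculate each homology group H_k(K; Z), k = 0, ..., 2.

Fix the vertex order A < B < D < E < F < G and write every simplex with vertices in increasing order. Then dim K = 2 and the simplices of K are:

  0-simplices (6): A, B, D, E, F, G
  1-simplices (15): AB, AD, AE, AF, AG, BD, BE, BF, BG, DE, DF, DG, EF, EG, FG
  2-simplices (10): ABD, ABF, ADE, AEG, AFG, BDG, BEF, BEG, DEF, DFG

giving chain groups C_0 ≅ Z^6, C_1 ≅ Z^15, C_2 ≅ Z^10.

∂_1: C_1 → C_0 sends each edge [p,q] (with p < q) to q − p.
The resulting 6×15 matrix has rank 5, and its Smith normal form has invariant factors (1,1,1,1,1).

The boundary map ∂_2: C_2 → C_1 maps a triangle to the signed sum of its edges. For instance
  ∂AFG = FG − AG + AF,
  ∂BEG = EG − BG + BE.
This gives a 15×10 integer matrix of rank 10; reducing to Smith normal form yields diagonal entries (1,1,1,1,1,1,1,1,1,2).

Reading off H_k = ker ∂_k / im ∂_{k+1}:

  H_0: rank C_0 − rank ∂_1 = 6 − 5 = 1, and the invariant factors of ∂_1 are all 1, so H_0 = Z.
  H_1: rank ker ∂_1 − rank ∂_2 = (15 − 5) − 10 = 0, and ∂_2 has invariant factor 2 > 1, so H_1 = Z/2.
  H_2: rank ker ∂_2 − rank ∂_3 = (10 − 10) − 0 = 0, and there is no ∂_3, so H_2 = 0.

As a check, the Euler characteristic is 6 − 15 + 10 = 1, which agrees with 1 − 0 + 0 = 1.
(K is a triangulation of the real projective plane RP^2.)

H_0 ≅ Z,  H_1 ≅ Z/2,  H_2 = 0.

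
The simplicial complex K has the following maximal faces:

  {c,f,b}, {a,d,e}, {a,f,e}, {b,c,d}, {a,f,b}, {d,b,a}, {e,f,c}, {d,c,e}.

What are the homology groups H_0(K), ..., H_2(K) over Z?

Fix the vertex order a < b < c < d < e < f and write every simplex with vertices in increasing order. Then dim K = 2 and the simplices of K are:

  0-simplices (6): a, b, c, d, e, f
  1-simplices (12): ab, ad, ae, af, bc, bd, bf, cd, ce, cf, de, ef
  2-simplices (8): abd, abf, ade, aef, bcd, bcf, cde, cef

Hence C_0 ≅ Z^6, C_1 ≅ Z^12, C_2 ≅ Z^8.

∂_1: C_1 → C_0 is given by ∂[p,q] = [q] − [p].
The resulting 6×12 matrix has rank 5, and its Smith normal form has invariant factors (1,1,1,1,1).

Boundary ∂_2: C_2 → C_1 acts by ∂[p,q,r] = [q,r] − [p,r] + [p,q]. For instance
  ∂cde = de − ce + cd,
  ∂bcd = cd − bd + bc.
This gives a 12×8 integer matrix of rank 7; reducing to Smith normal form yields diagonal entries (1,1,1,1,1,1,1).

Now H_k = ker ∂_k / im ∂_{k+1}, so:

  H_0: rank C_0 − rank ∂_1 = 6 − 5 = 1, and the invariant factors of ∂_1 are all 1, so H_0 = Z.
  H_1: rank ker ∂_1 − rank ∂_2 = (12 − 5) − 7 = 0, and the invariant factors of ∂_2 are all 1, so H_1 = 0.
  H_2: rank ker ∂_2 − rank ∂_3 = (8 − 7) − 0 = 1, and there is no ∂_3, so H_2 = Z.

H_0 ≅ Z,  H_1 = 0,  H_2 ≅ Z.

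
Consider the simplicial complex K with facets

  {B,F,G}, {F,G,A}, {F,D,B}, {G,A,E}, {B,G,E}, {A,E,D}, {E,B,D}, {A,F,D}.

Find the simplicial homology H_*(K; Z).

Fix the vertex order A < B < D < E < F < G and write every simplex with vertices in increasing order. Then dim K = 2 and the simplices of K are:

  0-simplices (6): A, B, D, E, F, G
  1-simplices (12): AD, AE, AF, AG, BD, BE, BF, BG, DE, DF, EG, FG
  2-simplices (8): ADE, ADF, AEG, AFG, BDE, BDF, BEG, BFG

giving chain groups C_0 ≅ Z^6, C_1 ≅ Z^12, C_2 ≅ Z^8.

∂_1: C_1 → C_0 is given by ∂[p,q] = [q] − [p]. For instance
  ∂BF = F − B.
This gives a 6×12 integer matrix of rank 5; reducing to Smith normal form yields diagonal entries (1,1,1,1,1).

The boundary map ∂_2: C_2 → C_1 sends each 2-simplex [p,q,r] to [q,r] − [p,r] + [p,q]. For instance
  ∂AEG = EG − AG + AE,
  ∂BEG = EG − BG + BE.
As a 12×8 matrix over Z this has rank 7, with invariant factors (1,1,1,1,1,1,1).

Now H_k = ker ∂_k / im ∂_{k+1}, so:

  H_0: rank C_0 − rank ∂_1 = 6 − 5 = 1, and the invariant factors of ∂_1 are all 1, so H_0 ≅ Z.
  H_1: rank ker ∂_1 − rank ∂_2 = (12 − 5) − 7 = 0, and the invariant factors of ∂_2 are all 1, so H_1 ≅ 0.
  H_2: rank ker ∂_2 − rank ∂_3 = (8 − 7) − 0 = 1, and there is no ∂_3, so H_2 ≅ Z.

H_0 ≅ Z,  H_1 = 0,  H_2 ≅ Z.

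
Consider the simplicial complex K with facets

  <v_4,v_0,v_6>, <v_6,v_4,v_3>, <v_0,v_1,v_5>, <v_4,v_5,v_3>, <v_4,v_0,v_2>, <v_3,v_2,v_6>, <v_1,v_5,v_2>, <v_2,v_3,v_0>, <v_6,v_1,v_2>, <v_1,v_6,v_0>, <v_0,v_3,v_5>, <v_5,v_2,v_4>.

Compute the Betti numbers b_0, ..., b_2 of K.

Fix the vertex order v_0 < v_1 < v_2 < v_3 < v_4 < v_5 < v_6 and write every simplex with vertices in increasing order. Then dim K = 2 and the simplices of K are:

  0-simplices (7): [v_0], [v_1], [v_2], [v_3], [v_4], [v_5], [v_6]
  1-simplices (18): (18 of them)
  2-simplices (12): (12 of them)

Hence C_0 ≅ Z^7, C_1 ≅ Z^18, C_2 ≅ Z^12.

∂_1: C_1 → C_0 maps an edge to its endpoints' difference, ∂[p,q] = q − p. For instance
  ∂[v_0,v_2] = [v_2] − [v_0].
As a 7×18 matrix over Z this has rank 6, with invariant factors (1,1,1,1,1,1).

Boundary ∂_2: C_2 → C_1 sends each 2-simplex [p,q,r] to [q,r] − [p,r] + [p,q]. For instance
  ∂[v_3,v_4,v_5] = [v_4,v_5] − [v_3,v_5] + [v_3,v_4],
  ∂[v_0,v_4,v_6] = [v_4,v_6] − [v_0,v_6] + [v_0,v_4].
The resulting 18×12 matrix has rank 12, and its Smith normal form has invariant factors (1,1,1,1,1,1,1,1,1,1,1,2).

Computing H_k = (kernel of ∂_k) / (image of ∂_{k+1}):

  H_0: rank C_0 − rank ∂_1 = 7 − 6 = 1, and the invariant factors of ∂_1 are all 1, so H_0 ≅ Z.
  H_1: rank ker ∂_1 − rank ∂_2 = (18 − 6) − 12 = 0, and ∂_2 has invariant factor 2 > 1, so H_1 ≅ Z/2.
  H_2: rank ker ∂_2 − rank ∂_3 = (12 − 12) − 0 = 0, and there is no ∂_3, so H_2 ≅ 0.

Hence the Betti numbers are b_0 = 1, b_1 = 0, b_2 = 0.

b_0 = 1, b_1 = 0, b_2 = 0.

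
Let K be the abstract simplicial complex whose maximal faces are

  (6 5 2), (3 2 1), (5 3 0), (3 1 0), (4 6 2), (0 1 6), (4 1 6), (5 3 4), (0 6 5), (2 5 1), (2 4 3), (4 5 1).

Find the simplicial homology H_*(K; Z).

H_0 = Z,  H_1 = Z/2Z,  H_2 = 0.

Fix the vertex order 0 < 1 < 2 < 3 < 4 < 5 < 6 and write every simplex with vertices in increasing order. Then dim K = 2 and the simplices of K are:

  0-simplices (7): [0], [1], [2], [3], [4], [5], [6]
  1-simplices (18): [0,1], [0,3], [0,5], [0,6], [1,2], [1,3], [1,4], [1,5], [1,6], [2,3], [2,4], [2,5], [2,6], [3,4], [3,5], [4,5], [4,6], [5,6]
  2-simplices (12): [0,1,3], [0,1,6], [0,3,5], [0,5,6], [1,2,3], [1,2,5], [1,4,5], [1,4,6], [2,3,4], [2,4,6], [2,5,6], [3,4,5]

so the chain groups are C_0 ≅ Z^7, C_1 ≅ Z^18, C_2 ≅ Z^12.

Boundary ∂_1: C_1 → C_0 sends each edge [p,q] (with p < q) to q − p. For instance
  ∂[4,6] = [6] − [4].
The resulting 7×18 matrix has rank 6, and its Smith normal form has invariant factors (1,1,1,1,1,1).

∂_2: C_2 → C_1 acts by ∂[p,q,r] = [q,r] − [p,r] + [p,q]. For instance
  ∂[1,2,5] = [2,5] − [1,5] + [1,2],
  ∂[1,4,6] = [4,6] − [1,6] + [1,4].
This gives a 18×12 integer matrix of rank 12; reducing to Smith normal form yields diagonal entries (1,1,1,1,1,1,1,1,1,1,1,2).

From H_k ≅ ker(∂_k) / im(∂_{k+1}) we obtain:

  H_0: rank C_0 − rank ∂_1 = 7 − 6 = 1, and the invariant factors of ∂_1 are all 1, so H_0 = Z.
  H_1: rank ker ∂_1 − rank ∂_2 = (18 − 6) − 12 = 0, and ∂_2 has invariant factor 2 > 1, so H_1 = Z/2Z.
  H_2: rank ker ∂_2 − rank ∂_3 = (12 − 12) − 0 = 0, and there is no ∂_3, so H_2 = 0.

(K is a triangulation of the real projective plane RP^2.)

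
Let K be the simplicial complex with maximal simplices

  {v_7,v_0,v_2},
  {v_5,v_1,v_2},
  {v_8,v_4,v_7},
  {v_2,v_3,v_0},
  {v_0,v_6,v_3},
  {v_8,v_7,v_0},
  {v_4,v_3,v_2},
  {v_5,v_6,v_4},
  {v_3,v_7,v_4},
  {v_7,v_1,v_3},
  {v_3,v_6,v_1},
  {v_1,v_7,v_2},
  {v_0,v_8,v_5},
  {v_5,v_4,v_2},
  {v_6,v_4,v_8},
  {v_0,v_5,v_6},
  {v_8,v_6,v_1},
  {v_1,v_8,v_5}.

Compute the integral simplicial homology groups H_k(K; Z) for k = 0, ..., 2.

H_0 ≅ Z,  H_1 ≅ Z ⊕ Z/2,  H_2 = 0.

Take the total order v_0 < v_1 < v_2 < v_3 < v_4 < v_5 < v_6 < v_7 < v_8 on the vertex set. Then K (dimension 2) consists of the simplices:

  0-simplices (9): [v_0], [v_1], [v_2], [v_3], [v_4], [v_5], [v_6], [v_7], [v_8]
  1-simplices (27): (27 of them)
  2-simplices (18): (18 of them)

Hence C_0 ≅ Z^9, C_1 ≅ Z^27, C_2 ≅ Z^18.

∂_1: C_1 → C_0 maps an edge to its endpoints' difference, ∂[p,q] = q − p. For instance
  ∂[v_2,v_4] = [v_4] − [v_2].
As a 9×27 matrix over Z this has rank 8, with invariant factors (1,1,1,1,1,1,1,1).

∂_2: C_2 → C_1 sends each 2-simplex [p,q,r] to [q,r] − [p,r] + [p,q]. For instance
  ∂[v_4,v_6,v_8] = [v_6,v_8] − [v_4,v_8] + [v_4,v_6],
  ∂[v_2,v_3,v_4] = [v_3,v_4] − [v_2,v_4] + [v_2,v_3].
As a 27×18 matrix over Z this has rank 18, with invariant factors (1,1,1,1,1,1,1,1,1,1,1,1,1,1,1,1,1,2).

Reading off H_k = ker ∂_k / im ∂_{k+1}:

  H_0: rank C_0 − rank ∂_1 = 9 − 8 = 1, and the invariant factors of ∂_1 are all 1, so H_0 = Z.
  H_1: rank ker ∂_1 − rank ∂_2 = (27 − 8) − 18 = 1, and ∂_2 has invariant factor 2 > 1, so H_1 = Z ⊕ Z/2.
  H_2: rank ker ∂_2 − rank ∂_3 = (18 − 18) − 0 = 0, and there is no ∂_3, so H_2 = 0.

As a check, the Euler characteristic is 9 − 27 + 18 = 0, which agrees with 1 − 1 + 0 = 0.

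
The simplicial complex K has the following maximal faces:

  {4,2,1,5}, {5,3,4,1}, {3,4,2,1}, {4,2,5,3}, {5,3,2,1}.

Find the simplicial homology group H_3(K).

Order the vertices as 1 < 2 < 3 < 4 < 5. Listing each simplex with vertices in this order, K has dimension 3 with simplices:

  0-simplices (5): [1], [2], [3], [4], [5]
  1-simplices (10): [1,2], [1,3], [1,4], [1,5], [2,3], [2,4], [2,5], [3,4], [3,5], [4,5]
  2-simplices (10): [1,2,3], [1,2,4], [1,2,5], [1,3,4], [1,3,5], [1,4,5], [2,3,4], [2,3,5], [2,4,5], [3,4,5]
  3-simplices (5): [1,2,3,4], [1,2,3,5], [1,2,4,5], [1,3,4,5], [2,3,4,5]

so the chain groups are C_0 ≅ Z^5, C_1 ≅ Z^10, C_2 ≅ Z^10, C_3 ≅ Z^5.

The boundary map ∂_1: C_1 → C_0 is given by ∂[p,q] = [q] − [p]. For instance
  ∂[2,3] = [3] − [2].
As a 5×10 matrix over Z this has rank 4, with invariant factors (1,1,1,1).

The boundary map ∂_2: C_2 → C_1 maps a triangle to the signed sum of its edges. For instance
  ∂[2,3,4] = [3,4] − [2,4] + [2,3],
  ∂[1,3,5] = [3,5] − [1,5] + [1,3].
As a 10×10 matrix over Z this has rank 6, with invariant factors (1,1,1,1,1,1).

∂_3: C_3 → C_2 sends each 3-simplex σ to the alternating sum Σ_i (−1)^i (σ with its i-th vertex removed). For instance
  ∂[1,3,4,5] = [3,4,5] − [1,4,5] + [1,3,5] − [1,3,4],
  ∂[1,2,3,4] = [2,3,4] − [1,3,4] + [1,2,4] − [1,2,3].
The 10×5 boundary matrix has rank 4 and Smith normal form diag(1,1,1,1).

Computing H_k = (kernel of ∂_k) / (image of ∂_{k+1}):

  H_3: rank ker ∂_3 − rank ∂_4 = (5 − 4) − 0 = 1, and there is no ∂_4, so H_3 = Z.

H_3 ≅ Z.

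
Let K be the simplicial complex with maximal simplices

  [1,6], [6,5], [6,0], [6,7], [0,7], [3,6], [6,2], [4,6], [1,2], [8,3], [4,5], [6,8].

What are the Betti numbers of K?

Fix the vertex order 0 < 1 < 2 < 3 < 4 < 5 < 6 < 7 < 8 and write every simplex with vertices in increasing order. Then dim K = 1 and the simplices of K are:

  0-simplices (9): [0], [1], [2], [3], [4], [5], [6], [7], [8]
  1-simplices (12): [0,6], [0,7], [1,2], [1,6], [2,6], [3,6], [3,8], [4,5], [4,6], [5,6], [6,7], [6,8]

giving chain groups C_0 ≅ Z^9, C_1 ≅ Z^12.

The boundary map ∂_1: C_1 → C_0 is given by ∂[p,q] = [q] − [p]. For instance
  ∂[6,8] = [8] − [6].
This gives a 9×12 integer matrix of rank 8; reducing to Smith normal form yields diagonal entries (1,1,1,1,1,1,1,1).

Reading off H_k = ker ∂_k / im ∂_{k+1}:

  H_0: rank C_0 − rank ∂_1 = 9 − 8 = 1, and the invariant factors of ∂_1 are all 1, so H_0 ≅ Z.
  H_1: rank ker ∂_1 − rank ∂_2 = (12 − 8) − 0 = 4, and there is no ∂_2, so H_1 ≅ Z^4.

Hence the Betti numbers are b_0 = 1, b_1 = 4.

b_0 = 1, b_1 = 4.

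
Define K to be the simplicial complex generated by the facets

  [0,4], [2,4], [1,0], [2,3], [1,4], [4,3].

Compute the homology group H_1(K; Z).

H_1 = Z^2.

Take the total order 0 < 1 < 2 < 3 < 4 on the vertex set. Then K (dimension 1) consists of the simplices:

  0-simplices (5): [0], [1], [2], [3], [4]
  1-simplices (6): [0,1], [0,4], [1,4], [2,3], [2,4], [3,4]

giving chain groups C_0 ≅ Z^5, C_1 ≅ Z^6.

∂_1: C_1 → C_0 maps an edge to its endpoints' difference, ∂[p,q] = q − p. For instance
  ∂[2,3] = [3] − [2].
The 5×6 boundary matrix has rank 4 and Smith normal form diag(1,1,1,1).

Now H_k = ker ∂_k / im ∂_{k+1}, so:

  H_1: rank ker ∂_1 − rank ∂_2 = (6 − 4) − 0 = 2, and there is no ∂_2, so H_1 ≅ Z^2.

(K is a triangulation of a wedge of 2 circles.)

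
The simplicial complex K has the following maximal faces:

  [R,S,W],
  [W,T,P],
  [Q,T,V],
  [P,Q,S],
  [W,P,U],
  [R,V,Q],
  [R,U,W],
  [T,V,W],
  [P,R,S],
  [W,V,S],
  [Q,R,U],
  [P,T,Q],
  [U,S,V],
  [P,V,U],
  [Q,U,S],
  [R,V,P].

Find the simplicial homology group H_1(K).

Take the total order P < Q < R < S < T < U < V < W on the vertex set. Then K (dimension 2) consists of the simplices:

  0-simplices (8): P, Q, R, S, T, U, V, W
  1-simplices (24): PQ, PR, PS, PT, PU, PV, PW, QR, QS, QT, QU, QV, RS, RU, RV, RW, SU, SV, SW, TV, TW, UV, UW, VW
  2-simplices (16): PQS, PQT, PRS, PRV, PTW, PUV, PUW, QRU, QRV, QSU, QTV, RSW, RUW, SUV, SVW, TVW

Hence C_0 ≅ Z^8, C_1 ≅ Z^24, C_2 ≅ Z^16.

The boundary map ∂_1: C_1 → C_0 sends each edge [p,q] (with p < q) to q − p.
The 8×24 boundary matrix has rank 7 and Smith normal form diag(1,1,1,1,1,1,1).

Boundary ∂_2: C_2 → C_1 maps a triangle to the signed sum of its edges. For instance
  ∂PUV = UV − PV + PU,
  ∂QRV = RV − QV + QR.
This gives a 24×16 integer matrix of rank 15; reducing to Smith normal form yields diagonal entries (1,1,1,1,1,1,1,1,1,1,1,1,1,1,1).

From H_k ≅ ker(∂_k) / im(∂_{k+1}) we obtain:

  H_1: rank ker ∂_1 − rank ∂_2 = (24 − 7) − 15 = 2, and the invariant factors of ∂_2 are all 1, so H_1 = Z^2.

H_1 ≅ Z^2.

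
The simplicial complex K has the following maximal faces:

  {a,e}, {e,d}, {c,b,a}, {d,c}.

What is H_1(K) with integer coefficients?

H_1 = Z.

Fix the vertex order a < b < c < d < e and write every simplex with vertices in increasing order. Then dim K = 2 and the simplices of K are:

  0-simplices (5): a, b, c, d, e
  1-simplices (6): ab, ac, ae, bc, cd, de
  2-simplices (1): abc

so the chain groups are C_0 ≅ Z^5, C_1 ≅ Z^6, C_2 ≅ Z^1.

The boundary map ∂_1: C_1 → C_0 is given by ∂[p,q] = [q] − [p].
As a 5×6 matrix over Z this has rank 4, with invariant factors (1,1,1,1).

∂_2: C_2 → C_1 maps a triangle to the signed sum of its edges. For instance
  ∂abc = bc − ac + ab.
The 6×1 boundary matrix has rank 1 and Smith normal form diag(1).

Reading off H_k = ker ∂_k / im ∂_{k+1}:

  H_1: rank ker ∂_1 − rank ∂_2 = (6 − 4) − 1 = 1, and the invariant factors of ∂_2 are all 1, so H_1 = Z.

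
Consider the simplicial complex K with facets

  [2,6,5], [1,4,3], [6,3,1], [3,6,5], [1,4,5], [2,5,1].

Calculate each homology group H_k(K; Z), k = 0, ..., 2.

H_0 ≅ Z,  H_1 ≅ Z,  H_2 = 0.

We work with the vertex ordering 1 < 2 < 3 < 4 < 5 < 6. The simplices of K, each written with vertices in increasing order, are:

  0-simplices (6): [1], [2], [3], [4], [5], [6]
  1-simplices (12): [1,2], [1,3], [1,4], [1,5], [1,6], [2,5], [2,6], [3,4], [3,5], [3,6], [4,5], [5,6]
  2-simplices (6): [1,2,5], [1,3,4], [1,3,6], [1,4,5], [2,5,6], [3,5,6]

Hence C_0 ≅ Z^6, C_1 ≅ Z^12, C_2 ≅ Z^6.

∂_1: C_1 → C_0 sends each edge [p,q] (with p < q) to q − p. For instance
  ∂[5,6] = [6] − [5].
As a 6×12 matrix over Z this has rank 5, with invariant factors (1,1,1,1,1).

Boundary ∂_2: C_2 → C_1 sends each 2-simplex [p,q,r] to [q,r] − [p,r] + [p,q]. For instance
  ∂[1,2,5] = [2,5] − [1,5] + [1,2],
  ∂[2,5,6] = [5,6] − [2,6] + [2,5].
The resulting 12×6 matrix has rank 6, and its Smith normal form has invariant factors (1,1,1,1,1,1).

From H_k ≅ ker(∂_k) / im(∂_{k+1}) we obtain:

  H_0: rank C_0 − rank ∂_1 = 6 − 5 = 1, and the invariant factors of ∂_1 are all 1, so H_0 ≅ Z.
  H_1: rank ker ∂_1 − rank ∂_2 = (12 − 5) − 6 = 1, and the invariant factors of ∂_2 are all 1, so H_1 ≅ Z.
  H_2: rank ker ∂_2 − rank ∂_3 = (6 − 6) − 0 = 0, and there is no ∂_3, so H_2 ≅ 0.

As a check, the Euler characteristic is 6 − 12 + 6 = 0, which agrees with 1 − 1 + 0 = 0.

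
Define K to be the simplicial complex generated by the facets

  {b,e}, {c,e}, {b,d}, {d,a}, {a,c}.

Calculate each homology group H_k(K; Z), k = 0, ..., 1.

H_0 = Z,  H_1 = Z.

Order the vertices as a < b < c < d < e. Listing each simplex with vertices in this order, K has dimension 1 with simplices:

  0-simplices (5): a, b, c, d, e
  1-simplices (5): ac, ad, bd, be, ce

so the chain groups are C_0 ≅ Z^5, C_1 ≅ Z^5.

∂_1: C_1 → C_0 maps an edge to its endpoints' difference, ∂[p,q] = q − p. For instance
  ∂ac = c − a.
As a 5×5 matrix over Z this has rank 4, with invariant factors (1,1,1,1).

From H_k ≅ ker(∂_k) / im(∂_{k+1}) we obtain:

  H_0: rank C_0 − rank ∂_1 = 5 − 4 = 1, and the invariant factors of ∂_1 are all 1, so H_0 ≅ Z.
  H_1: rank ker ∂_1 − rank ∂_2 = (5 − 4) − 0 = 1, and there is no ∂_2, so H_1 ≅ Z.

As a check, the Euler characteristic is 5 − 5 = 0, which agrees with 1 − 1 = 0.
(K is a triangulation of the circle S^1.)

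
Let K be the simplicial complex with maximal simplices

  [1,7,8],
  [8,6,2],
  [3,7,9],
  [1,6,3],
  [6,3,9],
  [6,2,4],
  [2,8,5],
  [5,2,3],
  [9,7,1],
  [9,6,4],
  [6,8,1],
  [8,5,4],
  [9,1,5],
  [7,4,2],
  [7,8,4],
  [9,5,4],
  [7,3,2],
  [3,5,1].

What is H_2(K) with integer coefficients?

We work with the vertex ordering 1 < 2 < 3 < 4 < 5 < 6 < 7 < 8 < 9. The simplices of K, each written with vertices in increasing order, are:

  0-simplices (9): [1], [2], [3], [4], [5], [6], [7], [8], [9]
  1-simplices (27): (27 of them)
  2-simplices (18): [1,3,5], [1,3,6], [1,5,9], [1,6,8], [1,7,8], [1,7,9], [2,3,5], [2,3,7], [2,4,6], [2,4,7], [2,5,8], [2,6,8], [3,6,9], [3,7,9], [4,5,8], [4,5,9], [4,6,9], [4,7,8]

Hence C_0 ≅ Z^9, C_1 ≅ Z^27, C_2 ≅ Z^18.

The boundary map ∂_1: C_1 → C_0 is given by ∂[p,q] = [q] − [p]. For instance
  ∂[2,5] = [5] − [2].
This gives a 9×27 integer matrix of rank 8; reducing to Smith normal form yields diagonal entries (1,1,1,1,1,1,1,1).

∂_2: C_2 → C_1 acts by ∂[p,q,r] = [q,r] − [p,r] + [p,q]. For instance
  ∂[2,3,7] = [3,7] − [2,7] + [2,3],
  ∂[1,7,8] = [7,8] − [1,8] + [1,7].
As a 27×18 matrix over Z this has rank 18, with invariant factors (1,1,1,1,1,1,1,1,1,1,1,1,1,1,1,1,1,2).

From H_k ≅ ker(∂_k) / im(∂_{k+1}) we obtain:

  H_2: rank ker ∂_2 − rank ∂_3 = (18 − 18) − 0 = 0, and there is no ∂_3, so H_2 = 0.

H_2 ≅ 0.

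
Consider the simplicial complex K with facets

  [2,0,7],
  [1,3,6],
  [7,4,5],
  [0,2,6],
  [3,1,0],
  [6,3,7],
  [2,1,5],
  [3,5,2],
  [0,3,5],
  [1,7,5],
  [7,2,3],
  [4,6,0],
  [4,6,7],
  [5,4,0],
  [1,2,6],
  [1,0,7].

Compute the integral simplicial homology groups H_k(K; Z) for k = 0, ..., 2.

We work with the vertex ordering 0 < 1 < 2 < 3 < 4 < 5 < 6 < 7. The simplices of K, each written with vertices in increasing order, are:

  0-simplices (8): [0], [1], [2], [3], [4], [5], [6], [7]
  1-simplices (24): (24 of them)
  2-simplices (16): [0,1,3], [0,1,7], [0,2,6], [0,2,7], [0,3,5], [0,4,5], [0,4,6], [1,2,5], [1,2,6], [1,3,6], [1,5,7], [2,3,5], [2,3,7], [3,6,7], [4,5,7], [4,6,7]

Hence C_0 ≅ Z^8, C_1 ≅ Z^24, C_2 ≅ Z^16.

The boundary map ∂_1: C_1 → C_0 is given by ∂[p,q] = [q] − [p].
The 8×24 boundary matrix has rank 7 and Smith normal form diag(1,1,1,1,1,1,1).

∂_2: C_2 → C_1 acts by ∂[p,q,r] = [q,r] − [p,r] + [p,q]. For instance
  ∂[0,4,5] = [4,5] − [0,5] + [0,4],
  ∂[1,2,6] = [2,6] − [1,6] + [1,2].
The resulting 24×16 matrix has rank 15, and its Smith normal form has invariant factors (1,1,1,1,1,1,1,1,1,1,1,1,1,1,1).

Now H_k = ker ∂_k / im ∂_{k+1}, so:

  H_0: rank C_0 − rank ∂_1 = 8 − 7 = 1, and the invariant factors of ∂_1 are all 1, so H_0 = Z.
  H_1: rank ker ∂_1 − rank ∂_2 = (24 − 7) − 15 = 2, and the invariant factors of ∂_2 are all 1, so H_1 = Z^2.
  H_2: rank ker ∂_2 − rank ∂_3 = (16 − 15) − 0 = 1, and there is no ∂_3, so H_2 = Z.

As a check, the Euler characteristic is 8 − 24 + 16 = 0, which agrees with 1 − 2 + 1 = 0.

H_0 = Z,  H_1 = Z^2,  H_2 = Z.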